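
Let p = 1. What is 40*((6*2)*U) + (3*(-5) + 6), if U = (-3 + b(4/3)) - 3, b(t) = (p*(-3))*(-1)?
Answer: -1449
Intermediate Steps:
b(t) = 3 (b(t) = (1*(-3))*(-1) = -3*(-1) = 3)
U = -3 (U = (-3 + 3) - 3 = 0 - 3 = -3)
40*((6*2)*U) + (3*(-5) + 6) = 40*((6*2)*(-3)) + (3*(-5) + 6) = 40*(12*(-3)) + (-15 + 6) = 40*(-36) - 9 = -1440 - 9 = -1449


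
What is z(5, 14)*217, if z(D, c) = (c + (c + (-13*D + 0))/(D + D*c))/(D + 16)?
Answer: 3441/25 ≈ 137.64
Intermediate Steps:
z(D, c) = (c + (c - 13*D)/(D + D*c))/(16 + D)
z(5, 14)*217 = ((14 - 13*5 + 5*14 + 5*14**2)/(5*(16 + 5 + 16*14 + 5*14)))*217 = ((14 - 65 + 70 + 5*196)/(5*(16 + 5 + 224 + 70)))*217 = ((1/5)*(14 - 65 + 70 + 980)/315)*217 = ((1/5)*(1/315)*999)*217 = (111/175)*217 = 3441/25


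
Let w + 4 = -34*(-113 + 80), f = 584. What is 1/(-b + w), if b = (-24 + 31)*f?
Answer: -1/2970 ≈ -0.00033670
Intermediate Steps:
b = 4088 (b = (-24 + 31)*584 = 7*584 = 4088)
w = 1118 (w = -4 - 34*(-113 + 80) = -4 - 34*(-33) = -4 + 1122 = 1118)
1/(-b + w) = 1/(-1*4088 + 1118) = 1/(-4088 + 1118) = 1/(-2970) = -1/2970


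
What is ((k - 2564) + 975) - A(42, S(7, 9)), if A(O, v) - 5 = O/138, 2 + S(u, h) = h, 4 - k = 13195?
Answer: -340062/23 ≈ -14785.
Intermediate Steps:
k = -13191 (k = 4 - 1*13195 = 4 - 13195 = -13191)
S(u, h) = -2 + h
A(O, v) = 5 + O/138
((k - 2564) + 975) - A(42, S(7, 9)) = ((-13191 - 2564) + 975) - (5 + (1/138)*42) = (-15755 + 975) - (5 + 7/23) = -14780 - 1*122/23 = -14780 - 122/23 = -340062/23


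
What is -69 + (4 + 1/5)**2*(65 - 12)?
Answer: 21648/25 ≈ 865.92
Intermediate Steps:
-69 + (4 + 1/5)**2*(65 - 12) = -69 + (4 + 1/5)**2*53 = -69 + (21/5)**2*53 = -69 + (441/25)*53 = -69 + 23373/25 = 21648/25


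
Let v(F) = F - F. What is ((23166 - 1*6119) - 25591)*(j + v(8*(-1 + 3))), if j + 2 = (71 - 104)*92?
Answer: 25956672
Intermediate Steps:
j = -3038 (j = -2 + (71 - 104)*92 = -2 - 33*92 = -2 - 3036 = -3038)
v(F) = 0
((23166 - 1*6119) - 25591)*(j + v(8*(-1 + 3))) = ((23166 - 1*6119) - 25591)*(-3038 + 0) = ((23166 - 6119) - 25591)*(-3038) = (17047 - 25591)*(-3038) = -8544*(-3038) = 25956672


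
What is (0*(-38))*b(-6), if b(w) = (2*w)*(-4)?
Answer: 0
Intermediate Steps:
b(w) = -8*w
(0*(-38))*b(-6) = (0*(-38))*(-8*(-6)) = 0*48 = 0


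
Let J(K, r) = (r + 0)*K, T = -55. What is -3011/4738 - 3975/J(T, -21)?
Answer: -1487417/364826 ≈ -4.0771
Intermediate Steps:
J(K, r) = K*r (J(K, r) = r*K = K*r)
-3011/4738 - 3975/J(T, -21) = -3011/4738 - 3975/((-55*(-21))) = -3011*1/4738 - 3975/1155 = -3011/4738 - 3975*1/1155 = -3011/4738 - 265/77 = -1487417/364826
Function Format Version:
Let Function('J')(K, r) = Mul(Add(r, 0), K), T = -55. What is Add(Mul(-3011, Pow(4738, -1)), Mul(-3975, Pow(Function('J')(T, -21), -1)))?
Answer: Rational(-1487417, 364826) ≈ -4.0771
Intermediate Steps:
Function('J')(K, r) = Mul(K, r) (Function('J')(K, r) = Mul(r, K) = Mul(K, r))
Add(Mul(-3011, Pow(4738, -1)), Mul(-3975, Pow(Function('J')(T, -21), -1))) = Add(Mul(-3011, Pow(4738, -1)), Mul(-3975, Pow(Mul(-55, -21), -1))) = Add(Mul(-3011, Rational(1, 4738)), Mul(-3975, Pow(1155, -1))) = Add(Rational(-3011, 4738), Mul(-3975, Rational(1, 1155))) = Add(Rational(-3011, 4738), Rational(-265, 77)) = Rational(-1487417, 364826)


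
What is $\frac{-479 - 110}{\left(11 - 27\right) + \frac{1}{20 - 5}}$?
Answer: $\frac{8835}{239} \approx 36.967$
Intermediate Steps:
$\frac{-479 - 110}{\left(11 - 27\right) + \frac{1}{20 - 5}} = - \frac{589}{\left(11 - 27\right) + \frac{1}{15}} = - \frac{589}{-16 + \frac{1}{15}} = - \frac{589}{- \frac{239}{15}} = \left(-589\right) \left(- \frac{15}{239}\right) = \frac{8835}{239}$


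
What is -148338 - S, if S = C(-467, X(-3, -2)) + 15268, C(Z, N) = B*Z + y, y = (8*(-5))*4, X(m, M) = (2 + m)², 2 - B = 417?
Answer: -357251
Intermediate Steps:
B = -415 (B = 2 - 1*417 = 2 - 417 = -415)
y = -160 (y = -40*4 = -160)
C(Z, N) = -160 - 415*Z (C(Z, N) = -415*Z - 160 = -160 - 415*Z)
S = 208913 (S = (-160 - 415*(-467)) + 15268 = (-160 + 193805) + 15268 = 193645 + 15268 = 208913)
-148338 - S = -148338 - 1*208913 = -148338 - 208913 = -357251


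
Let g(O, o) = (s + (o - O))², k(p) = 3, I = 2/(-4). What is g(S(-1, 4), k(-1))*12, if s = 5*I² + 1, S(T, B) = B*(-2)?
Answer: 8427/4 ≈ 2106.8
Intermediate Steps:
I = -½ (I = 2*(-¼) = -½ ≈ -0.50000)
S(T, B) = -2*B
s = 9/4 (s = 5*(-½)² + 1 = 5*(¼) + 1 = 5/4 + 1 = 9/4 ≈ 2.2500)
g(O, o) = (9/4 + o - O)² (g(O, o) = (9/4 + (o - O))² = (9/4 + o - O)²)
g(S(-1, 4), k(-1))*12 = ((9 - (-8)*4 + 4*3)²/16)*12 = ((9 - 4*(-8) + 12)²/16)*12 = ((9 + 32 + 12)²/16)*12 = ((1/16)*53²)*12 = ((1/16)*2809)*12 = (2809/16)*12 = 8427/4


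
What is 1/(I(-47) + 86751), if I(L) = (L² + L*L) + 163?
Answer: 1/91332 ≈ 1.0949e-5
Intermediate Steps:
I(L) = 163 + 2*L² (I(L) = (L² + L²) + 163 = 2*L² + 163 = 163 + 2*L²)
1/(I(-47) + 86751) = 1/((163 + 2*(-47)²) + 86751) = 1/((163 + 2*2209) + 86751) = 1/((163 + 4418) + 86751) = 1/(4581 + 86751) = 1/91332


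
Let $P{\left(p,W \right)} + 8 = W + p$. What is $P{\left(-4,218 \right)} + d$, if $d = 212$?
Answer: $418$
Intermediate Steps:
$P{\left(p,W \right)} = -8 + W + p$ ($P{\left(p,W \right)} = -8 + \left(W + p\right) = -8 + W + p$)
$P{\left(-4,218 \right)} + d = \left(-8 + 218 - 4\right) + 212 = 206 + 212 = 418$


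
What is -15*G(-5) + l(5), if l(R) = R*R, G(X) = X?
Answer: 100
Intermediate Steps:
l(R) = R²
-15*G(-5) + l(5) = -15*(-5) + 5² = 75 + 25 = 100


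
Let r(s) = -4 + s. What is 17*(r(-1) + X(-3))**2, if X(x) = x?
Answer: 1088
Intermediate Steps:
17*(r(-1) + X(-3))**2 = 17*((-4 - 1) - 3)**2 = 17*(-5 - 3)**2 = 17*(-8)**2 = 17*64 = 1088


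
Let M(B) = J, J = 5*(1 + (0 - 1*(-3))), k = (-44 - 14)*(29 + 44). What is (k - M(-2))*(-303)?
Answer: 1288962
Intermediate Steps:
k = -4234 (k = -58*73 = -4234)
J = 20 (J = 5*(1 + (0 + 3)) = 5*(1 + 3) = 5*4 = 20)
M(B) = 20
(k - M(-2))*(-303) = (-4234 - 1*20)*(-303) = (-4234 - 20)*(-303) = -4254*(-303) = 1288962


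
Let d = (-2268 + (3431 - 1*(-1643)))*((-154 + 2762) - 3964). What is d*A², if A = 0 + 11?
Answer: -460397256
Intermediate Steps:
A = 11
d = -3804936 (d = (-2268 + (3431 + 1643))*(2608 - 3964) = (-2268 + 5074)*(-1356) = 2806*(-1356) = -3804936)
d*A² = -3804936*11² = -3804936*121 = -460397256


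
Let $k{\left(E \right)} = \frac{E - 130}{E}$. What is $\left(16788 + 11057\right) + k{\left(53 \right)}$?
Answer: $\frac{1475708}{53} \approx 27844.0$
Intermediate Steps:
$k{\left(E \right)} = \frac{-130 + E}{E}$
$\left(16788 + 11057\right) + k{\left(53 \right)} = \left(16788 + 11057\right) + \frac{-130 + 53}{53} = 27845 + \frac{1}{53} \left(-77\right) = 27845 - \frac{77}{53} = \frac{1475708}{53}$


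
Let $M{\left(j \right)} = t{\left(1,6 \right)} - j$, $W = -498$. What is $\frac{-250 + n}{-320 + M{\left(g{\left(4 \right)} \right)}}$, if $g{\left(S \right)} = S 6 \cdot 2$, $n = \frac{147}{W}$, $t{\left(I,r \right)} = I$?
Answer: $\frac{41549}{60922} \approx 0.682$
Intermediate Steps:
$n = - \frac{49}{166}$ ($n = \frac{147}{-498} = 147 \left(- \frac{1}{498}\right) = - \frac{49}{166} \approx -0.29518$)
$g{\left(S \right)} = 12 S$ ($g{\left(S \right)} = 6 S 2 = 12 S$)
$M{\left(j \right)} = 1 - j$
$\frac{-250 + n}{-320 + M{\left(g{\left(4 \right)} \right)}} = \frac{-250 - \frac{49}{166}}{-320 + \left(1 - 12 \cdot 4\right)} = - \frac{41549}{166 \left(-320 + \left(1 - 48\right)\right)} = - \frac{41549}{166 \left(-320 - 47\right)} = - \frac{41549}{166 \left(-367\right)} = \left(- \frac{41549}{166}\right) \left(- \frac{1}{367}\right) = \frac{41549}{60922}$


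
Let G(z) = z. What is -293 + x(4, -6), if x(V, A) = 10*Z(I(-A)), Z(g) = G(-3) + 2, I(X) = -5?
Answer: -303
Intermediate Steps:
Z(g) = -1 (Z(g) = -3 + 2 = -1)
x(V, A) = -10 (x(V, A) = 10*(-1) = -10)
-293 + x(4, -6) = -293 - 10 = -303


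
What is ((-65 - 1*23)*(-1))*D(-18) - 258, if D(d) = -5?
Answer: -698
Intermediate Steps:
((-65 - 1*23)*(-1))*D(-18) - 258 = ((-65 - 1*23)*(-1))*(-5) - 258 = ((-65 - 23)*(-1))*(-5) - 258 = -88*(-1)*(-5) - 258 = 88*(-5) - 258 = -440 - 258 = -698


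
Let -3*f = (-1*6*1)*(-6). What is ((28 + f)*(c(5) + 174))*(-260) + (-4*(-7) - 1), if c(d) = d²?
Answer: -827813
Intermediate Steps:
f = -12 (f = --1*6*1*(-6)/3 = -(-6*1)*(-6)/3 = -(-2)*(-6) = -⅓*36 = -12)
((28 + f)*(c(5) + 174))*(-260) + (-4*(-7) - 1) = ((28 - 12)*(5² + 174))*(-260) + (-4*(-7) - 1) = (16*(25 + 174))*(-260) + (28 - 1) = (16*199)*(-260) + 27 = 3184*(-260) + 27 = -827840 + 27 = -827813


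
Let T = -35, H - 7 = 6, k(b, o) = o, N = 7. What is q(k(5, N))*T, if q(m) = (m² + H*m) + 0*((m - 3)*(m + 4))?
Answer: -4900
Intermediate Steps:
H = 13 (H = 7 + 6 = 13)
q(m) = m² + 13*m (q(m) = (m² + 13*m) + 0*((m - 3)*(m + 4)) = (m² + 13*m) + 0*((-3 + m)*(4 + m)) = (m² + 13*m) + 0 = m² + 13*m)
q(k(5, N))*T = (7*(13 + 7))*(-35) = (7*20)*(-35) = 140*(-35) = -4900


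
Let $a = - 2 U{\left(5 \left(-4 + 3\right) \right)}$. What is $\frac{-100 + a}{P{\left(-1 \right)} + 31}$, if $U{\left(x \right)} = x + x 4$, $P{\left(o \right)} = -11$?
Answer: $- \frac{5}{2} \approx -2.5$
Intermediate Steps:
$U{\left(x \right)} = 5 x$ ($U{\left(x \right)} = x + 4 x = 5 x$)
$a = 50$ ($a = - 2 \cdot 5 \cdot 5 \left(-4 + 3\right) = - 2 \cdot 5 \cdot 5 \left(-1\right) = - 2 \cdot 5 \left(-5\right) = \left(-2\right) \left(-25\right) = 50$)
$\frac{-100 + a}{P{\left(-1 \right)} + 31} = \frac{-100 + 50}{-11 + 31} = - \frac{50}{20} = \left(-50\right) \frac{1}{20} = - \frac{5}{2}$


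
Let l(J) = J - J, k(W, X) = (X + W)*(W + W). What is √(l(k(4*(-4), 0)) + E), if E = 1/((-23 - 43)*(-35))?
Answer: √2310/2310 ≈ 0.020806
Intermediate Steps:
k(W, X) = 2*W*(W + X) (k(W, X) = (W + X)*(2*W) = 2*W*(W + X))
E = 1/2310 (E = 1/(-66*(-35)) = 1/2310 ≈ 0.00043290)
l(J) = 0
√(l(k(4*(-4), 0)) + E) = √(0 + 1/2310) = √(1/2310) = √2310/2310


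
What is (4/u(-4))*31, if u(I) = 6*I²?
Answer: 31/24 ≈ 1.2917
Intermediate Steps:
(4/u(-4))*31 = (4/((6*(-4)²)))*31 = (4/((6*16)))*31 = (4/96)*31 = (4*(1/96))*31 = (1/24)*31 = 31/24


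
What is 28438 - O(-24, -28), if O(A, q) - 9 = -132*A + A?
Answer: 25285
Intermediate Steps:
O(A, q) = 9 - 131*A (O(A, q) = 9 + (-132*A + A) = 9 - 131*A)
28438 - O(-24, -28) = 28438 - (9 - 131*(-24)) = 28438 - (9 + 3144) = 28438 - 1*3153 = 28438 - 3153 = 25285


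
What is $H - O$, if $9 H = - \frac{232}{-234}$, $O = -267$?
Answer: $\frac{281267}{1053} \approx 267.11$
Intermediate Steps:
$H = \frac{116}{1053}$ ($H = \frac{\left(-232\right) \frac{1}{-234}}{9} = \frac{\left(-232\right) \left(- \frac{1}{234}\right)}{9} = \frac{1}{9} \cdot \frac{116}{117} = \frac{116}{1053} \approx 0.11016$)
$H - O = \frac{116}{1053} - -267 = \frac{116}{1053} + 267 = \frac{281267}{1053}$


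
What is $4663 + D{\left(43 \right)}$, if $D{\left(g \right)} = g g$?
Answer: $6512$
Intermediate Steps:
$D{\left(g \right)} = g^{2}$
$4663 + D{\left(43 \right)} = 4663 + 43^{2} = 4663 + 1849 = 6512$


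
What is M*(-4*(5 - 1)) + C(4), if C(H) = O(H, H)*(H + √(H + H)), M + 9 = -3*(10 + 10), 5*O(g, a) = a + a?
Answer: 5552/5 + 16*√2/5 ≈ 1114.9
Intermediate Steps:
O(g, a) = 2*a/5 (O(g, a) = (a + a)/5 = (2*a)/5 = 2*a/5)
M = -69 (M = -9 - 3*(10 + 10) = -9 - 3*20 = -9 - 60 = -69)
C(H) = 2*H*(H + √2*√H)/5 (C(H) = (2*H/5)*(H + √(H + H)) = (2*H/5)*(H + √(2*H)) = (2*H/5)*(H + √2*√H) = 2*H*(H + √2*√H)/5)
M*(-4*(5 - 1)) + C(4) = -(-276)*(5 - 1) + (⅖)*4*(4 + √2*√4) = -(-276)*4 + (⅖)*4*(4 + √2*2) = -69*(-16) + (⅖)*4*(4 + 2*√2) = 1104 + (32/5 + 16*√2/5) = 5552/5 + 16*√2/5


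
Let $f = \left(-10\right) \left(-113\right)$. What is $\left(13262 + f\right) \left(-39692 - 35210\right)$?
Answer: $-1077989584$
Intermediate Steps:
$f = 1130$
$\left(13262 + f\right) \left(-39692 - 35210\right) = \left(13262 + 1130\right) \left(-39692 - 35210\right) = 14392 \left(-74902\right) = -1077989584$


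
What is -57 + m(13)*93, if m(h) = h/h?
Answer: 36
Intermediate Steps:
m(h) = 1
-57 + m(13)*93 = -57 + 1*93 = -57 + 93 = 36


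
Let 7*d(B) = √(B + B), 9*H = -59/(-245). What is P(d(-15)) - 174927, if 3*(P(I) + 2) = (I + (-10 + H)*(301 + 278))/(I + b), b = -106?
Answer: -2166859354921/12388365 + 4166353*I*√30/173437110 ≈ -1.7491e+5 + 0.13158*I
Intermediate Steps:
H = 59/2205 (H = (-59/(-245))/9 = (-59*(-1/245))/9 = (⅑)*(59/245) = 59/2205 ≈ 0.026757)
d(B) = √2*√B/7 (d(B) = √(B + B)/7 = √(2*B)/7 = (√2*√B)/7 = √2*√B/7)
P(I) = -2 + (-4244263/735 + I)/(3*(-106 + I)) (P(I) = -2 + ((I + (-10 + 59/2205)*(301 + 278))/(I - 106))/3 = -2 + ((I - 21991/2205*579)/(-106 + I))/3 = -2 + ((I - 4244263/735)/(-106 + I))/3 = -2 + ((-4244263/735 + I)/(-106 + I))/3 = -2 + (-4244263/735 + I)/(3*(-106 + I)))
P(d(-15)) - 174927 = (-3776803 - 525*√2*√(-15))/(2205*(-106 + √2*√(-15)/7)) - 174927 = (-3776803 - 525*√2*I*√15)/(2205*(-106 + √2*(I*√15)/7)) - 174927 = (-3776803 - 525*I*√30)/(2205*(-106 + I*√30/7)) - 174927 = -174927 + (-3776803 - 525*I*√30)/(2205*(-106 + I*√30/7))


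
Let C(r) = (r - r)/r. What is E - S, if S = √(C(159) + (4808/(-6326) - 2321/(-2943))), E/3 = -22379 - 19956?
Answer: -127005 - √275487105651/3102903 ≈ -1.2701e+5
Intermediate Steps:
C(r) = 0 (C(r) = 0/r = 0)
E = -127005 (E = 3*(-22379 - 19956) = 3*(-42335) = -127005)
S = √275487105651/3102903 (S = √(0 + (4808/(-6326) - 2321/(-2943))) = √(0 + (4808*(-1/6326) - 2321*(-1/2943))) = √(0 + (-2404/3163 + 2321/2943)) = √(0 + 266351/9308709) = √(266351/9308709) = √275487105651/3102903 ≈ 0.16915)
E - S = -127005 - √275487105651/3102903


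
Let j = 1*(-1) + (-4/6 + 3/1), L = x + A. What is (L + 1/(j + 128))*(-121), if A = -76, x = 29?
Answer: 2206193/388 ≈ 5686.1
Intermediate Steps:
L = -47 (L = 29 - 76 = -47)
j = 4/3 (j = -1 + (-4*1/6 + 3*1) = -1 + (-2/3 + 3) = -1 + 7/3 = 4/3 ≈ 1.3333)
(L + 1/(j + 128))*(-121) = (-47 + 1/(4/3 + 128))*(-121) = (-47 + 1/(388/3))*(-121) = (-47 + 3/388)*(-121) = -18233/388*(-121) = 2206193/388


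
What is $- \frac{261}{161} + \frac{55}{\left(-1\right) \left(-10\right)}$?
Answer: $\frac{1249}{322} \approx 3.8789$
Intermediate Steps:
$- \frac{261}{161} + \frac{55}{\left(-1\right) \left(-10\right)} = \left(-261\right) \frac{1}{161} + \frac{55}{10} = - \frac{261}{161} + 55 \cdot \frac{1}{10} = - \frac{261}{161} + \frac{11}{2} = \frac{1249}{322}$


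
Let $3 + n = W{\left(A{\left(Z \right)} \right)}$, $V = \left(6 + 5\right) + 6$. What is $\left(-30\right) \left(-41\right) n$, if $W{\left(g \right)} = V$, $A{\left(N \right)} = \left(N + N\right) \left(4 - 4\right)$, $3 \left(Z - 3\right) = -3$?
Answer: $17220$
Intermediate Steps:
$Z = 2$ ($Z = 3 + \frac{1}{3} \left(-3\right) = 3 - 1 = 2$)
$A{\left(N \right)} = 0$ ($A{\left(N \right)} = 2 N 0 = 0$)
$V = 17$ ($V = 11 + 6 = 17$)
$W{\left(g \right)} = 17$
$n = 14$ ($n = -3 + 17 = 14$)
$\left(-30\right) \left(-41\right) n = \left(-30\right) \left(-41\right) 14 = 1230 \cdot 14 = 17220$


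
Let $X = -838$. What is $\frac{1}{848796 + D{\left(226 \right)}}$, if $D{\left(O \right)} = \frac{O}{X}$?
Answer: $\frac{419}{355645411} \approx 1.1781 \cdot 10^{-6}$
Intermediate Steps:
$D{\left(O \right)} = - \frac{O}{838}$ ($D{\left(O \right)} = \frac{O}{-838} = O \left(- \frac{1}{838}\right) = - \frac{O}{838}$)
$\frac{1}{848796 + D{\left(226 \right)}} = \frac{1}{848796 - \frac{113}{419}} = \frac{1}{\frac{355645411}{419}} = \frac{419}{355645411}$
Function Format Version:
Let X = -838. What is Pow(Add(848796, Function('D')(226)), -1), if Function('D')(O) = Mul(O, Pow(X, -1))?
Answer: Rational(419, 355645411) ≈ 1.1781e-6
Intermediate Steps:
Function('D')(O) = Mul(Rational(-1, 838), O) (Function('D')(O) = Mul(O, Pow(-838, -1)) = Mul(O, Rational(-1, 838)) = Mul(Rational(-1, 838), O))
Pow(Add(848796, Function('D')(226)), -1) = Pow(Add(848796, Mul(Rational(-1, 838), 226)), -1) = Pow(Add(848796, Rational(-113, 419)), -1) = Pow(Rational(355645411, 419), -1) = Rational(419, 355645411)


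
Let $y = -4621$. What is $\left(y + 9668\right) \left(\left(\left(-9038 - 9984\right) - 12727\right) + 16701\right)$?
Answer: $-75947256$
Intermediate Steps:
$\left(y + 9668\right) \left(\left(\left(-9038 - 9984\right) - 12727\right) + 16701\right) = \left(-4621 + 9668\right) \left(\left(\left(-9038 - 9984\right) - 12727\right) + 16701\right) = 5047 \left(\left(-19022 - 12727\right) + 16701\right) = 5047 \left(-31749 + 16701\right) = 5047 \left(-15048\right) = -75947256$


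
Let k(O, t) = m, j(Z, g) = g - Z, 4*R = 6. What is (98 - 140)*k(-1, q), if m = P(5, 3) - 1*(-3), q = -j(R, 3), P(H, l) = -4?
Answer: 42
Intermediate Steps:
R = 3/2 (R = (1/4)*6 = 3/2 ≈ 1.5000)
q = -3/2 (q = -(3 - 1*3/2) = -(3 - 3/2) = -1*3/2 = -3/2 ≈ -1.5000)
m = -1 (m = -4 - 1*(-3) = -4 + 3 = -1)
k(O, t) = -1
(98 - 140)*k(-1, q) = (98 - 140)*(-1) = -42*(-1) = 42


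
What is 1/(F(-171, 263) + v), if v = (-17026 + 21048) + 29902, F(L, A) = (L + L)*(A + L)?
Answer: 1/2460 ≈ 0.00040650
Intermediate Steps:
F(L, A) = 2*L*(A + L) (F(L, A) = (2*L)*(A + L) = 2*L*(A + L))
v = 33924 (v = 4022 + 29902 = 33924)
1/(F(-171, 263) + v) = 1/(2*(-171)*(263 - 171) + 33924) = 1/(2*(-171)*92 + 33924) = 1/(-31464 + 33924) = 1/2460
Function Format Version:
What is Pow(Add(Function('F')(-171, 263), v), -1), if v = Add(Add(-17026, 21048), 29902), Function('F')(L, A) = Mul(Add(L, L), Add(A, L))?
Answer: Rational(1, 2460) ≈ 0.00040650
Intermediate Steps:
Function('F')(L, A) = Mul(2, L, Add(A, L)) (Function('F')(L, A) = Mul(Mul(2, L), Add(A, L)) = Mul(2, L, Add(A, L)))
v = 33924 (v = Add(4022, 29902) = 33924)
Pow(Add(Function('F')(-171, 263), v), -1) = Pow(Add(Mul(2, -171, Add(263, -171)), 33924), -1) = Pow(Add(Mul(2, -171, 92), 33924), -1) = Pow(Add(-31464, 33924), -1) = Pow(2460, -1) = Rational(1, 2460)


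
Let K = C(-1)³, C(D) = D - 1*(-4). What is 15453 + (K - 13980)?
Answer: 1500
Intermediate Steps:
C(D) = 4 + D (C(D) = D + 4 = 4 + D)
K = 27 (K = (4 - 1)³ = 3³ = 27)
15453 + (K - 13980) = 15453 + (27 - 13980) = 15453 - 13953 = 1500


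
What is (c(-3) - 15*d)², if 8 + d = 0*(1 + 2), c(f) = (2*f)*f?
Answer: 19044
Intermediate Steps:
c(f) = 2*f²
d = -8 (d = -8 + 0*(1 + 2) = -8 + 0*3 = -8 + 0 = -8)
(c(-3) - 15*d)² = (2*(-3)² - 15*(-8))² = (2*9 + 120)² = (18 + 120)² = 138² = 19044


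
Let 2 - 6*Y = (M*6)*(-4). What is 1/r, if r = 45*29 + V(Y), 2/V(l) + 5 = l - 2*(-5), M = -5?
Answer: 22/28707 ≈ 0.00076636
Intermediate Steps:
Y = -59/3 (Y = ⅓ - (-5*6)*(-4)/6 = ⅓ - (-5)*(-4) = ⅓ - ⅙*120 = ⅓ - 20 = -59/3 ≈ -19.667)
V(l) = 2/(5 + l) (V(l) = 2/(-5 + (l - 2*(-5))) = 2/(-5 + (l + 10)) = 2/(-5 + (10 + l)) = 2/(5 + l))
r = 28707/22 (r = 45*29 + 2/(5 - 59/3) = 1305 + 2/(-44/3) = 1305 + 2*(-3/44) = 1305 - 3/22 = 28707/22 ≈ 1304.9)
1/r = 1/(28707/22) = 22/28707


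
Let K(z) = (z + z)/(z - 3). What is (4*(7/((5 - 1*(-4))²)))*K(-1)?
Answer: 14/81 ≈ 0.17284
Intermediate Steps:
K(z) = 2*z/(-3 + z) (K(z) = (2*z)/(-3 + z) = 2*z/(-3 + z))
(4*(7/((5 - 1*(-4))²)))*K(-1) = (4*(7/((5 - 1*(-4))²)))*(2*(-1)/(-3 - 1)) = (4*(7/((5 + 4)²)))*(2*(-1)/(-4)) = (4*(7/(9²)))*(2*(-1)*(-¼)) = (4*(7/81))*(½) = (28/81)*(½) = 14/81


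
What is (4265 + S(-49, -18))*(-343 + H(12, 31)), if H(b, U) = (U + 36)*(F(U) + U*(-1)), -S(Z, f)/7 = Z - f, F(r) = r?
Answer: -1537326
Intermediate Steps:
S(Z, f) = -7*Z + 7*f (S(Z, f) = -7*(Z - f) = -7*Z + 7*f)
H(b, U) = 0 (H(b, U) = (U + 36)*(U + U*(-1)) = (36 + U)*(U - U) = (36 + U)*0 = 0)
(4265 + S(-49, -18))*(-343 + H(12, 31)) = (4265 + (-7*(-49) + 7*(-18)))*(-343 + 0) = (4265 + (343 - 126))*(-343) = (4265 + 217)*(-343) = 4482*(-343) = -1537326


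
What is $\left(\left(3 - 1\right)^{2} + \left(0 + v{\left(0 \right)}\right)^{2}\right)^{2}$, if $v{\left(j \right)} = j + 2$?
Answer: $64$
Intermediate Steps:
$v{\left(j \right)} = 2 + j$
$\left(\left(3 - 1\right)^{2} + \left(0 + v{\left(0 \right)}\right)^{2}\right)^{2} = \left(\left(3 - 1\right)^{2} + \left(0 + \left(2 + 0\right)\right)^{2}\right)^{2} = \left(2^{2} + \left(0 + 2\right)^{2}\right)^{2} = \left(4 + 2^{2}\right)^{2} = \left(4 + 4\right)^{2} = 8^{2} = 64$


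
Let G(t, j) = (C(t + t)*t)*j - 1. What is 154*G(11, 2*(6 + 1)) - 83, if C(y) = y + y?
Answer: 1043267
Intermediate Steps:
C(y) = 2*y
G(t, j) = -1 + 4*j*t² (G(t, j) = ((2*(t + t))*t)*j - 1 = ((2*(2*t))*t)*j - 1 = ((4*t)*t)*j - 1 = (4*t²)*j - 1 = 4*j*t² - 1 = -1 + 4*j*t²)
154*G(11, 2*(6 + 1)) - 83 = 154*(-1 + 4*(2*(6 + 1))*11²) - 83 = 154*(-1 + 4*(2*7)*121) - 83 = 154*(-1 + 4*14*121) - 83 = 154*(-1 + 6776) - 83 = 154*6775 - 83 = 1043350 - 83 = 1043267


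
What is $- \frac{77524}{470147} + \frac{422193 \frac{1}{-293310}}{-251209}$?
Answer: $- \frac{1903977847211863}{11547141270577710} \approx -0.16489$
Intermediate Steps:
$- \frac{77524}{470147} + \frac{422193 \frac{1}{-293310}}{-251209} = \left(-77524\right) \frac{1}{470147} + 422193 \left(- \frac{1}{293310}\right) \left(- \frac{1}{251209}\right) = - \frac{77524}{470147} - - \frac{140731}{24560703930} = - \frac{77524}{470147} + \frac{140731}{24560703930} = - \frac{1903977847211863}{11547141270577710}$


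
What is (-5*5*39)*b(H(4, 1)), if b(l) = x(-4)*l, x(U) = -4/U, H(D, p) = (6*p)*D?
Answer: -23400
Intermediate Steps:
H(D, p) = 6*D*p
b(l) = l (b(l) = (-4/(-4))*l = (-4*(-¼))*l = 1*l = l)
(-5*5*39)*b(H(4, 1)) = (-5*5*39)*(6*4*1) = -25*39*24 = -975*24 = -23400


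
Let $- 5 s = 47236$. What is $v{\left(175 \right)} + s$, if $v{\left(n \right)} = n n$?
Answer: $\frac{105889}{5} \approx 21178.0$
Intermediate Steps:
$s = - \frac{47236}{5}$ ($s = \left(- \frac{1}{5}\right) 47236 = - \frac{47236}{5} \approx -9447.2$)
$v{\left(n \right)} = n^{2}$
$v{\left(175 \right)} + s = 175^{2} - \frac{47236}{5} = 30625 - \frac{47236}{5} = \frac{105889}{5}$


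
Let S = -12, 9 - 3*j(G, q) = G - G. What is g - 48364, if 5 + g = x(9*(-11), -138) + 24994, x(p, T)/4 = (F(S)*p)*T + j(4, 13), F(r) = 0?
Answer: -23363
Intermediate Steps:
j(G, q) = 3 (j(G, q) = 3 - (G - G)/3 = 3 - ⅓*0 = 3 + 0 = 3)
x(p, T) = 12 (x(p, T) = 4*((0*p)*T + 3) = 4*(0*T + 3) = 4*(0 + 3) = 4*3 = 12)
g = 25001 (g = -5 + (12 + 24994) = -5 + 25006 = 25001)
g - 48364 = 25001 - 48364 = -23363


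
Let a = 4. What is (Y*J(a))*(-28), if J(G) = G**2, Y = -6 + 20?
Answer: -6272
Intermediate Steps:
Y = 14
(Y*J(a))*(-28) = (14*4**2)*(-28) = (14*16)*(-28) = 224*(-28) = -6272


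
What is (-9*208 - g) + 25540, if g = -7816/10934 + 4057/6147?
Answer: 795380343389/33605649 ≈ 23668.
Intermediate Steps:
g = -1842857/33605649 (g = -7816*1/10934 + 4057*(1/6147) = -3908/5467 + 4057/6147 = -1842857/33605649 ≈ -0.054838)
(-9*208 - g) + 25540 = (-9*208 - 1*(-1842857/33605649)) + 25540 = (-1872 + 1842857/33605649) + 25540 = -62907932071/33605649 + 25540 = 795380343389/33605649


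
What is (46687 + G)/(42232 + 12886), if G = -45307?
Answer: 690/27559 ≈ 0.025037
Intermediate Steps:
(46687 + G)/(42232 + 12886) = (46687 - 45307)/(42232 + 12886) = 1380/55118 = 1380*(1/55118) = 690/27559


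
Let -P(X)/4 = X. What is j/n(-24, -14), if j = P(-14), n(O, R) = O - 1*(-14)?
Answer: -28/5 ≈ -5.6000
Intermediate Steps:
P(X) = -4*X
n(O, R) = 14 + O (n(O, R) = O + 14 = 14 + O)
j = 56 (j = -4*(-14) = 56)
j/n(-24, -14) = 56/(14 - 24) = 56/(-10) = 56*(-⅒) = -28/5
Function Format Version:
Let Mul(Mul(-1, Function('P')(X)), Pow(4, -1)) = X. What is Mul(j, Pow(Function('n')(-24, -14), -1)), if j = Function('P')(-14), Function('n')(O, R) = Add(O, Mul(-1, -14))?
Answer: Rational(-28, 5) ≈ -5.6000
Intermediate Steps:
Function('P')(X) = Mul(-4, X)
Function('n')(O, R) = Add(14, O) (Function('n')(O, R) = Add(O, 14) = Add(14, O))
j = 56 (j = Mul(-4, -14) = 56)
Mul(j, Pow(Function('n')(-24, -14), -1)) = Mul(56, Pow(Add(14, -24), -1)) = Mul(56, Pow(-10, -1)) = Mul(56, Rational(-1, 10)) = Rational(-28, 5)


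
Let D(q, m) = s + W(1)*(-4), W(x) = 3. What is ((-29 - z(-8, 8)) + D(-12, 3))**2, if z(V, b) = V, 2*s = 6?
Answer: 900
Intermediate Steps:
s = 3 (s = (1/2)*6 = 3)
D(q, m) = -9 (D(q, m) = 3 + 3*(-4) = 3 - 12 = -9)
((-29 - z(-8, 8)) + D(-12, 3))**2 = ((-29 - 1*(-8)) - 9)**2 = ((-29 + 8) - 9)**2 = (-21 - 9)**2 = (-30)**2 = 900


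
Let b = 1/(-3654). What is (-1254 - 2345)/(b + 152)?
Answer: -13150746/555407 ≈ -23.678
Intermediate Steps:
b = -1/3654 ≈ -0.00027367
(-1254 - 2345)/(b + 152) = (-1254 - 2345)/(-1/3654 + 152) = -3599/555407/3654 = -3599*3654/555407 = -13150746/555407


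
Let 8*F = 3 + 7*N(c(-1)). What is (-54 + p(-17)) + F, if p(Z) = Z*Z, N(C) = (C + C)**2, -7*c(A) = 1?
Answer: 13185/56 ≈ 235.45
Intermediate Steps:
c(A) = -1/7 (c(A) = -1/7*1 = -1/7)
N(C) = 4*C**2 (N(C) = (2*C)**2 = 4*C**2)
p(Z) = Z**2
F = 25/56 (F = (3 + 7*(4*(-1/7)**2))/8 = (3 + 7*(4*(1/49)))/8 = (3 + 7*(4/49))/8 = (3 + 4/7)/8 = (1/8)*(25/7) = 25/56 ≈ 0.44643)
(-54 + p(-17)) + F = (-54 + (-17)**2) + 25/56 = (-54 + 289) + 25/56 = 235 + 25/56 = 13185/56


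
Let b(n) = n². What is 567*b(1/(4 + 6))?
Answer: 567/100 ≈ 5.6700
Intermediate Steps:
567*b(1/(4 + 6)) = 567*(1/(4 + 6))² = 567*(1/10)² = 567*(⅒)² = 567*(1/100) = 567/100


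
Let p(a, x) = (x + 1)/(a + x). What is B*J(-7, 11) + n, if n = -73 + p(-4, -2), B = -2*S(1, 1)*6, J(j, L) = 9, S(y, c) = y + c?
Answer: -1733/6 ≈ -288.83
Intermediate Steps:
S(y, c) = c + y
p(a, x) = (1 + x)/(a + x)
B = -24 (B = -2*(1 + 1)*6 = -2*2*6 = -4*6 = -24)
n = -437/6 (n = -73 + (1 - 2)/(-4 - 2) = -73 - 1/(-6) = -73 - ⅙*(-1) = -73 + ⅙ = -437/6 ≈ -72.833)
B*J(-7, 11) + n = -24*9 - 437/6 = -216 - 437/6 = -1733/6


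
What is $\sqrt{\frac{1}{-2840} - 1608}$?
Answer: $\frac{i \sqrt{3242371910}}{1420} \approx 40.1 i$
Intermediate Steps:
$\sqrt{\frac{1}{-2840} - 1608} = \sqrt{- \frac{1}{2840} - 1608} = \sqrt{- \frac{4566721}{2840}} = \frac{i \sqrt{3242371910}}{1420}$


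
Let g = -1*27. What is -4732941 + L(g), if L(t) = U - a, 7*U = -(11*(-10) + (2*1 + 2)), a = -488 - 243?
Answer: -33125364/7 ≈ -4.7322e+6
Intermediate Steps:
g = -27
a = -731
U = 106/7 (U = (-(11*(-10) + (2*1 + 2)))/7 = (-(-110 + (2 + 2)))/7 = (-(-110 + 4))/7 = (-1*(-106))/7 = (⅐)*106 = 106/7 ≈ 15.143)
L(t) = 5223/7 (L(t) = 106/7 - 1*(-731) = 106/7 + 731 = 5223/7)
-4732941 + L(g) = -4732941 + 5223/7 = -33125364/7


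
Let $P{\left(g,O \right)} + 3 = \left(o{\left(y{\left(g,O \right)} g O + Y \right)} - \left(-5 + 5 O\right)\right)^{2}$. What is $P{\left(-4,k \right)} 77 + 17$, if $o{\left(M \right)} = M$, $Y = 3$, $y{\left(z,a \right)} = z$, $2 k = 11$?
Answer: $\frac{1444357}{4} \approx 3.6109 \cdot 10^{5}$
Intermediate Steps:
$k = \frac{11}{2}$ ($k = \frac{1}{2} \cdot 11 = \frac{11}{2} \approx 5.5$)
$P{\left(g,O \right)} = -3 + \left(8 - 5 O + O g^{2}\right)^{2}$ ($P{\left(g,O \right)} = -3 + \left(\left(g g O + 3\right) - \left(-5 + 5 O\right)\right)^{2} = -3 + \left(\left(g^{2} O + 3\right) - \left(-5 + 5 O\right)\right)^{2} = -3 + \left(\left(O g^{2} + 3\right) - \left(-5 + 5 O\right)\right)^{2} = -3 + \left(\left(3 + O g^{2}\right) - \left(-5 + 5 O\right)\right)^{2} = -3 + \left(8 - 5 O + O g^{2}\right)^{2}$)
$P{\left(-4,k \right)} 77 + 17 = \left(-3 + \left(8 - \frac{55}{2} + \frac{11 \left(-4\right)^{2}}{2}\right)^{2}\right) 77 + 17 = \left(-3 + \left(8 - \frac{55}{2} + \frac{11}{2} \cdot 16\right)^{2}\right) 77 + 17 = \left(-3 + \left(8 - \frac{55}{2} + 88\right)^{2}\right) 77 + 17 = \left(-3 + \left(\frac{137}{2}\right)^{2}\right) 77 + 17 = \left(-3 + \frac{18769}{4}\right) 77 + 17 = \frac{18757}{4} \cdot 77 + 17 = \frac{1444289}{4} + 17 = \frac{1444357}{4}$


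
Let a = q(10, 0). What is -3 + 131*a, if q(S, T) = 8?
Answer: 1045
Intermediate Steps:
a = 8
-3 + 131*a = -3 + 131*8 = -3 + 1048 = 1045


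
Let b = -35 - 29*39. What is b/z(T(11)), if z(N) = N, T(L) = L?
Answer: -106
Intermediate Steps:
b = -1166 (b = -35 - 1131 = -1166)
b/z(T(11)) = -1166/11 = -1166*1/11 = -106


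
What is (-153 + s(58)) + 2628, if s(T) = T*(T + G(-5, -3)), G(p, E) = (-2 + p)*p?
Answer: 7869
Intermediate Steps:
G(p, E) = p*(-2 + p)
s(T) = T*(35 + T) (s(T) = T*(T - 5*(-2 - 5)) = T*(T - 5*(-7)) = T*(T + 35) = T*(35 + T))
(-153 + s(58)) + 2628 = (-153 + 58*(35 + 58)) + 2628 = (-153 + 58*93) + 2628 = (-153 + 5394) + 2628 = 5241 + 2628 = 7869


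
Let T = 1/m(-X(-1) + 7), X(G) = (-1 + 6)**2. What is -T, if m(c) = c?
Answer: 1/18 ≈ 0.055556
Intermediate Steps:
X(G) = 25 (X(G) = 5**2 = 25)
T = -1/18 (T = 1/(-1*25 + 7) = 1/(-25 + 7) = 1/(-18) = -1/18 ≈ -0.055556)
-T = -1*(-1/18) = 1/18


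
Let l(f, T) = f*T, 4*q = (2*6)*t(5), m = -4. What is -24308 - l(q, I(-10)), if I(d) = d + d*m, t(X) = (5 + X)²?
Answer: -33308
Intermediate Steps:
I(d) = -3*d (I(d) = d + d*(-4) = d - 4*d = -3*d)
q = 300 (q = ((2*6)*(5 + 5)²)/4 = (12*10²)/4 = (12*100)/4 = (¼)*1200 = 300)
l(f, T) = T*f
-24308 - l(q, I(-10)) = -24308 - (-3*(-10))*300 = -24308 - 30*300 = -24308 - 1*9000 = -24308 - 9000 = -33308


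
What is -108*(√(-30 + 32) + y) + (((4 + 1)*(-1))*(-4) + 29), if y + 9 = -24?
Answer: 3613 - 108*√2 ≈ 3460.3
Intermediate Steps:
y = -33 (y = -9 - 24 = -33)
-108*(√(-30 + 32) + y) + (((4 + 1)*(-1))*(-4) + 29) = -108*(√(-30 + 32) - 33) + (((4 + 1)*(-1))*(-4) + 29) = -108*(√2 - 33) + ((5*(-1))*(-4) + 29) = -108*(-33 + √2) + (-5*(-4) + 29) = (3564 - 108*√2) + (20 + 29) = (3564 - 108*√2) + 49 = 3613 - 108*√2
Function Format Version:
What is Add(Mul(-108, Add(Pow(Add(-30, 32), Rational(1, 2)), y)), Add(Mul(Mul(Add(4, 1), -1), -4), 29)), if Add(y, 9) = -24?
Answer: Add(3613, Mul(-108, Pow(2, Rational(1, 2)))) ≈ 3460.3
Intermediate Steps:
y = -33 (y = Add(-9, -24) = -33)
Add(Mul(-108, Add(Pow(Add(-30, 32), Rational(1, 2)), y)), Add(Mul(Mul(Add(4, 1), -1), -4), 29)) = Add(Mul(-108, Add(Pow(Add(-30, 32), Rational(1, 2)), -33)), Add(Mul(Mul(Add(4, 1), -1), -4), 29)) = Add(Mul(-108, Add(Pow(2, Rational(1, 2)), -33)), Add(Mul(Mul(5, -1), -4), 29)) = Add(Mul(-108, Add(-33, Pow(2, Rational(1, 2)))), Add(Mul(-5, -4), 29)) = Add(Add(3564, Mul(-108, Pow(2, Rational(1, 2)))), Add(20, 29)) = Add(Add(3564, Mul(-108, Pow(2, Rational(1, 2)))), 49) = Add(3613, Mul(-108, Pow(2, Rational(1, 2))))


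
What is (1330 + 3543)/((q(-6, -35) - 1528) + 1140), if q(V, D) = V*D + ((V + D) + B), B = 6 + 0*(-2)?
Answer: -4873/213 ≈ -22.878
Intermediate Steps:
B = 6 (B = 6 + 0 = 6)
q(V, D) = 6 + D + V + D*V (q(V, D) = V*D + ((V + D) + 6) = D*V + ((D + V) + 6) = D*V + (6 + D + V) = 6 + D + V + D*V)
(1330 + 3543)/((q(-6, -35) - 1528) + 1140) = (1330 + 3543)/(((6 - 35 - 6 - 35*(-6)) - 1528) + 1140) = 4873/(((6 - 35 - 6 + 210) - 1528) + 1140) = 4873/((175 - 1528) + 1140) = 4873/(-1353 + 1140) = 4873/(-213) = 4873*(-1/213) = -4873/213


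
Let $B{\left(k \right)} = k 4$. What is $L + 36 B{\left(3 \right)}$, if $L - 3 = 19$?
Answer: $454$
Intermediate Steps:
$B{\left(k \right)} = 4 k$
$L = 22$ ($L = 3 + 19 = 22$)
$L + 36 B{\left(3 \right)} = 22 + 36 \cdot 4 \cdot 3 = 22 + 36 \cdot 12 = 22 + 432 = 454$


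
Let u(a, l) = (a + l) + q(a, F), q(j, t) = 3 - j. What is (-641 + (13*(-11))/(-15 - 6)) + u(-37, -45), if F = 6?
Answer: -14200/21 ≈ -676.19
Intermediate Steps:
u(a, l) = 3 + l (u(a, l) = (a + l) + (3 - a) = 3 + l)
(-641 + (13*(-11))/(-15 - 6)) + u(-37, -45) = (-641 + (13*(-11))/(-15 - 6)) + (3 - 45) = (-641 - 143/(-21)) - 42 = (-641 - 143*(-1/21)) - 42 = (-641 + 143/21) - 42 = -13318/21 - 42 = -14200/21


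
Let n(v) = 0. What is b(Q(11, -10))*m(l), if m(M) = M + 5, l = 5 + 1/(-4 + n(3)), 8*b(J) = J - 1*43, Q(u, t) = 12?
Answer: -1209/32 ≈ -37.781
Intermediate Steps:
b(J) = -43/8 + J/8 (b(J) = (J - 1*43)/8 = (J - 43)/8 = (-43 + J)/8 = -43/8 + J/8)
l = 19/4 (l = 5 + 1/(-4 + 0) = 5 + 1/(-4) = 5 - ¼ = 19/4 ≈ 4.7500)
m(M) = 5 + M
b(Q(11, -10))*m(l) = (-43/8 + (⅛)*12)*(5 + 19/4) = (-43/8 + 3/2)*(39/4) = -31/8*39/4 = -1209/32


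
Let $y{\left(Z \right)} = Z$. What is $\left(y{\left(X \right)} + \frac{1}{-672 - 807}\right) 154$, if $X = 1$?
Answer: $\frac{227612}{1479} \approx 153.9$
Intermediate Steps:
$\left(y{\left(X \right)} + \frac{1}{-672 - 807}\right) 154 = \left(1 + \frac{1}{-672 - 807}\right) 154 = \left(1 + \frac{1}{-1479}\right) 154 = \left(1 - \frac{1}{1479}\right) 154 = \frac{1478}{1479} \cdot 154 = \frac{227612}{1479}$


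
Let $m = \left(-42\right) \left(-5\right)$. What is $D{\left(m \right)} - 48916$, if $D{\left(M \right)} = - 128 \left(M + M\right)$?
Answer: $-102676$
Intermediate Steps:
$m = 210$
$D{\left(M \right)} = - 256 M$ ($D{\left(M \right)} = - 128 \cdot 2 M = - 256 M$)
$D{\left(m \right)} - 48916 = \left(-256\right) 210 - 48916 = -53760 - 48916 = -102676$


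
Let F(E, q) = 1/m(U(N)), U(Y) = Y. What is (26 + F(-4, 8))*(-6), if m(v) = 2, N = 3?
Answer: -159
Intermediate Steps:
F(E, q) = 1/2
(26 + F(-4, 8))*(-6) = (26 + 1/2)*(-6) = (53/2)*(-6) = -159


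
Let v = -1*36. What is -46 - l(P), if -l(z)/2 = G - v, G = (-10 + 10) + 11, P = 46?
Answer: 48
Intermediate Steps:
G = 11 (G = 0 + 11 = 11)
v = -36
l(z) = -94 (l(z) = -2*(11 - 1*(-36)) = -2*(11 + 36) = -2*47 = -94)
-46 - l(P) = -46 - 1*(-94) = -46 + 94 = 48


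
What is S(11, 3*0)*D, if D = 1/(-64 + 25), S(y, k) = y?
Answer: -11/39 ≈ -0.28205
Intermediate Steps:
D = -1/39 (D = 1/(-39) = -1/39 ≈ -0.025641)
S(11, 3*0)*D = 11*(-1/39) = -11/39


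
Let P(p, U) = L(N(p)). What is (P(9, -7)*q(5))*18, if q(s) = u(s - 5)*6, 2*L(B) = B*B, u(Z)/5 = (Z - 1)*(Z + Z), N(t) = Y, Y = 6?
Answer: 0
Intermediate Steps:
N(t) = 6
u(Z) = 10*Z*(-1 + Z) (u(Z) = 5*((Z - 1)*(Z + Z)) = 5*((-1 + Z)*(2*Z)) = 5*(2*Z*(-1 + Z)) = 10*Z*(-1 + Z))
L(B) = B²/2 (L(B) = (B*B)/2 = B²/2)
P(p, U) = 18 (P(p, U) = (½)*6² = (½)*36 = 18)
q(s) = 60*(-6 + s)*(-5 + s) (q(s) = (10*(s - 5)*(-1 + (s - 5)))*6 = (10*(-5 + s)*(-1 + (-5 + s)))*6 = (10*(-5 + s)*(-6 + s))*6 = (10*(-6 + s)*(-5 + s))*6 = 60*(-6 + s)*(-5 + s))
(P(9, -7)*q(5))*18 = (18*(60*(-6 + 5)*(-5 + 5)))*18 = (18*(60*(-1)*0))*18 = (18*0)*18 = 0*18 = 0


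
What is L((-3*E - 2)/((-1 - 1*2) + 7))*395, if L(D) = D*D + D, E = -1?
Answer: 1975/16 ≈ 123.44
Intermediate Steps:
L(D) = D + D² (L(D) = D² + D = D + D²)
L((-3*E - 2)/((-1 - 1*2) + 7))*395 = (((-3*(-1) - 2)/((-1 - 1*2) + 7))*(1 + (-3*(-1) - 2)/((-1 - 1*2) + 7)))*395 = (((3 - 2)/((-1 - 2) + 7))*(1 + (3 - 2)/((-1 - 2) + 7)))*395 = ((1/(-3 + 7))*(1 + 1/(-3 + 7)))*395 = ((1/4)*(1 + 1/4))*395 = ((1*(¼))*(1 + 1*(¼)))*395 = ((1 + ¼)/4)*395 = ((¼)*(5/4))*395 = (5/16)*395 = 1975/16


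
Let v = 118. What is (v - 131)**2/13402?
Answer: 169/13402 ≈ 0.012610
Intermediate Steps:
(v - 131)**2/13402 = (118 - 131)**2/13402 = (-13)**2*(1/13402) = 169*(1/13402) = 169/13402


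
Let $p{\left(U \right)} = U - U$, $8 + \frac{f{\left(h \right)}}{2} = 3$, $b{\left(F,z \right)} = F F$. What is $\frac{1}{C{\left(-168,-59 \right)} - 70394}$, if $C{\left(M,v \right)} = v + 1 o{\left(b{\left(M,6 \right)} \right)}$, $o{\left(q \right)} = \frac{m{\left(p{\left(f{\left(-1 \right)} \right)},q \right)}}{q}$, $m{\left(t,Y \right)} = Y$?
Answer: $- \frac{1}{70452} \approx -1.4194 \cdot 10^{-5}$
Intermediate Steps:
$b{\left(F,z \right)} = F^{2}$
$f{\left(h \right)} = -10$ ($f{\left(h \right)} = -16 + 2 \cdot 3 = -16 + 6 = -10$)
$p{\left(U \right)} = 0$
$o{\left(q \right)} = 1$ ($o{\left(q \right)} = \frac{q}{q} = 1$)
$C{\left(M,v \right)} = 1 + v$ ($C{\left(M,v \right)} = v + 1 \cdot 1 = v + 1 = 1 + v$)
$\frac{1}{C{\left(-168,-59 \right)} - 70394} = \frac{1}{\left(1 - 59\right) - 70394} = \frac{1}{-58 - 70394} = \frac{1}{-70452} = - \frac{1}{70452}$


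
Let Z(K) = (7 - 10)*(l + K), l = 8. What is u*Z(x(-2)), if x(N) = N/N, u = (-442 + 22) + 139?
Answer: 7587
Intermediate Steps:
u = -281 (u = -420 + 139 = -281)
x(N) = 1
Z(K) = -24 - 3*K (Z(K) = (7 - 10)*(8 + K) = -3*(8 + K) = -24 - 3*K)
u*Z(x(-2)) = -281*(-24 - 3*1) = -281*(-24 - 3) = -281*(-27) = 7587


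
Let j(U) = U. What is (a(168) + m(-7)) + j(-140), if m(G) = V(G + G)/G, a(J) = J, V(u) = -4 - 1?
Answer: 201/7 ≈ 28.714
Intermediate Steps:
V(u) = -5
m(G) = -5/G
(a(168) + m(-7)) + j(-140) = (168 - 5/(-7)) - 140 = (168 - 5*(-1/7)) - 140 = (168 + 5/7) - 140 = 1181/7 - 140 = 201/7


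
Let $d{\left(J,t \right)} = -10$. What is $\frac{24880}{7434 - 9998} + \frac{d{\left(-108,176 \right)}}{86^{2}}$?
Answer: $- \frac{23004765}{2370418} \approx -9.7049$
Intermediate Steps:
$\frac{24880}{7434 - 9998} + \frac{d{\left(-108,176 \right)}}{86^{2}} = \frac{24880}{7434 - 9998} - \frac{10}{86^{2}} = \frac{24880}{-2564} - \frac{10}{7396} = 24880 \left(- \frac{1}{2564}\right) - \frac{5}{3698} = - \frac{6220}{641} - \frac{5}{3698} = - \frac{23004765}{2370418}$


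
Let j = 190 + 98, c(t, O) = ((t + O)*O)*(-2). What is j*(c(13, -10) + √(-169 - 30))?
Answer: 17280 + 288*I*√199 ≈ 17280.0 + 4062.7*I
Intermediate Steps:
c(t, O) = -2*O*(O + t) (c(t, O) = ((O + t)*O)*(-2) = (O*(O + t))*(-2) = -2*O*(O + t))
j = 288
j*(c(13, -10) + √(-169 - 30)) = 288*(-2*(-10)*(-10 + 13) + √(-169 - 30)) = 288*(-2*(-10)*3 + √(-199)) = 288*(60 + I*√199) = 17280 + 288*I*√199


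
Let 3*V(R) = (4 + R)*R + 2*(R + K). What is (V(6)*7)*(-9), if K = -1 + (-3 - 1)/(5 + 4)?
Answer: -4354/3 ≈ -1451.3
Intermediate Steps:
K = -13/9 (K = -1 - 4/9 = -13/9 ≈ -1.4444)
V(R) = -26/27 + 2*R/3 + R*(4 + R)/3 (V(R) = ((4 + R)*R + 2*(R - 13/9))/3 = (R*(4 + R) + 2*(-13/9 + R))/3 = (R*(4 + R) + (-26/9 + 2*R))/3 = (-26/9 + 2*R + R*(4 + R))/3 = -26/27 + 2*R/3 + R*(4 + R)/3)
(V(6)*7)*(-9) = ((-26/27 + 2*6 + (⅓)*6²)*7)*(-9) = ((-26/27 + 12 + (⅓)*36)*7)*(-9) = ((-26/27 + 12 + 12)*7)*(-9) = ((622/27)*7)*(-9) = (4354/27)*(-9) = -4354/3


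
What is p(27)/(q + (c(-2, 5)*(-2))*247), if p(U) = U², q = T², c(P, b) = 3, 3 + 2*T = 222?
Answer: 972/14011 ≈ 0.069374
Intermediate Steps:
T = 219/2 (T = -3/2 + (½)*222 = -3/2 + 111 = 219/2 ≈ 109.50)
q = 47961/4 (q = (219/2)² = 47961/4 ≈ 11990.)
p(27)/(q + (c(-2, 5)*(-2))*247) = 27²/(47961/4 + (3*(-2))*247) = 729/(47961/4 - 6*247) = 729/(47961/4 - 1482) = 729/(42033/4) = 729*(4/42033) = 972/14011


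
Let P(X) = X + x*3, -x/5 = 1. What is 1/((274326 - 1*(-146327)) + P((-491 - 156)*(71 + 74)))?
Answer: 1/326823 ≈ 3.0598e-6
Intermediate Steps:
x = -5 (x = -5*1 = -5)
P(X) = -15 + X (P(X) = X - 5*3 = X - 15 = -15 + X)
1/((274326 - 1*(-146327)) + P((-491 - 156)*(71 + 74))) = 1/((274326 - 1*(-146327)) + (-15 + (-491 - 156)*(71 + 74))) = 1/((274326 + 146327) + (-15 - 647*145)) = 1/(420653 + (-15 - 93815)) = 1/(420653 - 93830) = 1/326823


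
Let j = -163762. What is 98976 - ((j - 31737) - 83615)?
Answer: 378090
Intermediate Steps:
98976 - ((j - 31737) - 83615) = 98976 - ((-163762 - 31737) - 83615) = 98976 - (-195499 - 83615) = 98976 - 1*(-279114) = 98976 + 279114 = 378090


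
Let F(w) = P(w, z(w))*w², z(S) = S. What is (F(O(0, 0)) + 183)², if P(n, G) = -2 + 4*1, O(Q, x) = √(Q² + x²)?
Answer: 33489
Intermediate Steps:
P(n, G) = 2 (P(n, G) = -2 + 4 = 2)
F(w) = 2*w²
(F(O(0, 0)) + 183)² = (2*(√(0² + 0²))² + 183)² = (2*(√(0 + 0))² + 183)² = (2*(√0)² + 183)² = (2*0² + 183)² = (2*0 + 183)² = (0 + 183)² = 183² = 33489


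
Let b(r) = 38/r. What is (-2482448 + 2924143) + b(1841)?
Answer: 813160533/1841 ≈ 4.4170e+5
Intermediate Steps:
(-2482448 + 2924143) + b(1841) = (-2482448 + 2924143) + 38/1841 = 441695 + 38*(1/1841) = 441695 + 38/1841 = 813160533/1841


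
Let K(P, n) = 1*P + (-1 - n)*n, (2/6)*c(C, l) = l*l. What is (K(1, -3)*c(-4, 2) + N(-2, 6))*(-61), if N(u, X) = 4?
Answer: 3416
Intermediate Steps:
c(C, l) = 3*l² (c(C, l) = 3*(l*l) = 3*l²)
K(P, n) = P + n*(-1 - n)
(K(1, -3)*c(-4, 2) + N(-2, 6))*(-61) = ((1 - 1*(-3) - 1*(-3)²)*(3*2²) + 4)*(-61) = ((1 + 3 - 1*9)*(3*4) + 4)*(-61) = ((1 + 3 - 9)*12 + 4)*(-61) = (-5*12 + 4)*(-61) = (-60 + 4)*(-61) = -56*(-61) = 3416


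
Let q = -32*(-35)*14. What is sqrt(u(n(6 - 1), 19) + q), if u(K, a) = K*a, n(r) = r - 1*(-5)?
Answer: 23*sqrt(30) ≈ 125.98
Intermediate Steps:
n(r) = 5 + r (n(r) = r + 5 = 5 + r)
q = 15680 (q = 1120*14 = 15680)
sqrt(u(n(6 - 1), 19) + q) = sqrt((5 + (6 - 1))*19 + 15680) = sqrt((5 + 5)*19 + 15680) = sqrt(10*19 + 15680) = sqrt(190 + 15680) = sqrt(15870) = 23*sqrt(30)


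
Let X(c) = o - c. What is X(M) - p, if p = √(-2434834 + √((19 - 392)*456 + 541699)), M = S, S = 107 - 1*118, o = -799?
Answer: -788 - I*√(2434834 - √371611) ≈ -788.0 - 1560.2*I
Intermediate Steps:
S = -11 (S = 107 - 118 = -11)
M = -11
X(c) = -799 - c
p = √(-2434834 + √371611) (p = √(-2434834 + √(-373*456 + 541699)) = √(-2434834 + √(-170088 + 541699)) = √(-2434834 + √371611) ≈ 1560.2*I)
X(M) - p = (-799 - 1*(-11)) - √(-2434834 + √371611) = (-799 + 11) - √(-2434834 + √371611) = -788 - √(-2434834 + √371611)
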